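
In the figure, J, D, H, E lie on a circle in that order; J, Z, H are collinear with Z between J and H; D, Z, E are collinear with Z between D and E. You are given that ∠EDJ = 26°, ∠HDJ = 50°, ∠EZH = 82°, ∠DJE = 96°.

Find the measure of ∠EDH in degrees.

∠EDH = 24°

1. ∠EHJ = 26°  [same arc JE]
2. ∠DEH = 72°  [△HZE]
3. ∠DHE = 84°  [cyclic JDHE, opposite ∠J+∠H]
4. ∠EDH = 24°  [△DHE]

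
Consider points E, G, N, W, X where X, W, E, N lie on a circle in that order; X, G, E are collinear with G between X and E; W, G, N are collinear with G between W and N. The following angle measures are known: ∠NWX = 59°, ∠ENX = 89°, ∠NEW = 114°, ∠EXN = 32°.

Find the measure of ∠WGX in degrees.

∠WGX = 87°

1. ∠EWN = 32°  [same arc EN]
2. ∠ENW = 34°  [△WEN]
3. ∠EXW = 34°  [same arc WE]
4. ∠WGX = 87°  [△XGW]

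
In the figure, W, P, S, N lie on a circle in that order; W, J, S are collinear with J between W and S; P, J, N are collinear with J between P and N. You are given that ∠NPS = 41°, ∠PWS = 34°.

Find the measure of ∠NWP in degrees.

1. ∠PNS = 34°  [same arc PS]
2. ∠NSP = 105°  [△PSN]
3. ∠NWP = 75°  [cyclic WPSN, opposite ∠W+∠S]

∠NWP = 75°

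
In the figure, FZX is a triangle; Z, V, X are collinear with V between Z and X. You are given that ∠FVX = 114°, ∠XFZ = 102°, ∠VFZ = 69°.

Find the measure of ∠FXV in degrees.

∠FXV = 33°

1. ∠FVZ = 66°  [linear pair at V on ZX]
2. ∠FZV = 45°  [△FZV]
3. ∠FZX = 45°  [V on ray ZX]
4. ∠FXZ = 33°  [△FZX]
5. ∠FXV = 33°  [V on ray XZ]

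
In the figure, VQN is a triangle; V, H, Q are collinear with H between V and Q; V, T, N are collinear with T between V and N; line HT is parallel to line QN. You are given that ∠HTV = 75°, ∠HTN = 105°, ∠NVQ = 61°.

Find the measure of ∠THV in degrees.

∠THV = 44°

1. ∠QNV = 75°  [HT∥QN, corresponding at T]
2. ∠NQV = 44°  [△VQN]
3. ∠THV = 44°  [HT∥QN, corresponding at H]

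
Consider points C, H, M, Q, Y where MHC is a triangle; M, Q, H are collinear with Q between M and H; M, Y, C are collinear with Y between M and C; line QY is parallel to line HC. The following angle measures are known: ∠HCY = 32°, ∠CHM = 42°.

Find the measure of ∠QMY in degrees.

1. ∠HCM = 32°  [Y on ray CM]
2. ∠CMH = 106°  [△MHC]
3. ∠QMY = 106°  [Q on MH, Y on MC]

∠QMY = 106°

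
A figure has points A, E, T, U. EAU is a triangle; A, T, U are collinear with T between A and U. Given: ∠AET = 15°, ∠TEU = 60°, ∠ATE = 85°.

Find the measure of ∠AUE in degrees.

1. ∠ETU = 95°  [linear pair at T on AU]
2. ∠EUT = 25°  [△ETU]
3. ∠AUE = 25°  [T on ray UA]

∠AUE = 25°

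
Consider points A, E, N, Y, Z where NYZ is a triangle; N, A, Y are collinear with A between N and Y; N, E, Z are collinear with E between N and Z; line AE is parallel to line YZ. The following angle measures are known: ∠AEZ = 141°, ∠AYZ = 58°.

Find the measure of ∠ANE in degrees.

1. ∠AEN = 39°  [linear pair at E on NZ]
2. ∠NYZ = 58°  [A on ray YN]
3. ∠NZY = 39°  [AE∥YZ, corresponding at E]
4. ∠YNZ = 83°  [△NYZ]
5. ∠ANE = 83°  [A on NY, E on NZ]

∠ANE = 83°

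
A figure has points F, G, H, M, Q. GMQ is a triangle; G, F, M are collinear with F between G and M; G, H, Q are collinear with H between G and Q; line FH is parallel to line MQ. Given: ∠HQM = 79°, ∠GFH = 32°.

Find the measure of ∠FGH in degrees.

1. ∠GQM = 79°  [H on ray QG]
2. ∠GMQ = 32°  [FH∥MQ, corresponding at F]
3. ∠MGQ = 69°  [△GMQ]
4. ∠FGH = 69°  [F on GM, H on GQ]

∠FGH = 69°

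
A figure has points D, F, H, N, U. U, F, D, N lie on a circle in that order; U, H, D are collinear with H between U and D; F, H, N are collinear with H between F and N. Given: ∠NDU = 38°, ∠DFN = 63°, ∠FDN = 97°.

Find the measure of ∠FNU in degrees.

∠FNU = 59°

1. ∠NFU = 38°  [same arc UN]
2. ∠FUN = 83°  [cyclic UFDN, opposite ∠U+∠D]
3. ∠FNU = 59°  [△UFN]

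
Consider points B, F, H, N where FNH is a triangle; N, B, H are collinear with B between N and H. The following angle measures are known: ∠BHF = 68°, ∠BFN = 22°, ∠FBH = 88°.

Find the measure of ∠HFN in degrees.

1. ∠FHN = 68°  [B on ray HN]
2. ∠FBN = 92°  [linear pair at B on NH]
3. ∠BNF = 66°  [△FNB]
4. ∠FNH = 66°  [B on ray NH]
5. ∠HFN = 46°  [△FNH]

∠HFN = 46°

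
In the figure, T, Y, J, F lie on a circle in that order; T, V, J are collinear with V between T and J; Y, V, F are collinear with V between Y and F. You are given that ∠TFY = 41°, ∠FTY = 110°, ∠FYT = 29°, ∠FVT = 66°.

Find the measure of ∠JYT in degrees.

1. ∠FTJ = 73°  [△TVF]
2. ∠FJT = 29°  [same arc TF]
3. ∠JFT = 78°  [△TJF]
4. ∠JYT = 102°  [cyclic TYJF, opposite ∠Y+∠F]

∠JYT = 102°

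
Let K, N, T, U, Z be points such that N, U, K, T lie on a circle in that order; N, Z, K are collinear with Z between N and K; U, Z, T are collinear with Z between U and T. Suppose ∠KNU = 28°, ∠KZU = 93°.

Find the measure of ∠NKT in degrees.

∠NKT = 65°

1. ∠KTU = 28°  [same arc UK]
2. ∠NZT = 93°  [vertical angles at Z]
3. ∠KZT = 87°  [linear pair at Z on NK]
4. ∠NKT = 65°  [△KZT]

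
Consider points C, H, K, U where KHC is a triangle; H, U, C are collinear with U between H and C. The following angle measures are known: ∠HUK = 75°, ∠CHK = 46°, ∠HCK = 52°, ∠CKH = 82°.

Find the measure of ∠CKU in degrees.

∠CKU = 23°

1. ∠CUK = 105°  [linear pair at U on HC]
2. ∠KCU = 52°  [U on ray CH]
3. ∠CKU = 23°  [△KUC]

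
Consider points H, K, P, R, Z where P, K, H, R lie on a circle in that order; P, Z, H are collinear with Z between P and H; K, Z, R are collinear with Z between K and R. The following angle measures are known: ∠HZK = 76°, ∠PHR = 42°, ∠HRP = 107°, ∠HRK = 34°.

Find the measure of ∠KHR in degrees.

∠KHR = 115°

1. ∠PZR = 76°  [vertical angles at Z]
2. ∠PKR = 42°  [same arc PR]
3. ∠HPR = 31°  [△PHR]
4. ∠KRP = 73°  [△PZR]
5. ∠KPR = 65°  [△PKR]
6. ∠KHR = 115°  [cyclic PKHR, opposite ∠P+∠H]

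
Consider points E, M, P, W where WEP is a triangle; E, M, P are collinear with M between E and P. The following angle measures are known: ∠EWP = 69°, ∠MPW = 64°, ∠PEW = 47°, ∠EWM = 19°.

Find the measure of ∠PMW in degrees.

∠PMW = 66°

1. ∠MEW = 47°  [M on ray EP]
2. ∠EMW = 114°  [△WEM]
3. ∠PMW = 66°  [linear pair at M on EP]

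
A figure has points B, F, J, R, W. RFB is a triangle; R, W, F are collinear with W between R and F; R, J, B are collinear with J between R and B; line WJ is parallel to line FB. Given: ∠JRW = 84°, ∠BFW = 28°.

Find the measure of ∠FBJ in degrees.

1. ∠BRF = 84°  [W on RF, J on RB]
2. ∠BFR = 28°  [W on ray FR]
3. ∠FBR = 68°  [△RFB]
4. ∠FBJ = 68°  [J on ray BR]

∠FBJ = 68°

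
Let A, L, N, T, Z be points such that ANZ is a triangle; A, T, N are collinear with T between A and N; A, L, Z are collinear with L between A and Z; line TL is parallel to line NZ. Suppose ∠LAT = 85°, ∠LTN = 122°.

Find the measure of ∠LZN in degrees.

1. ∠ATL = 58°  [linear pair at T on AN]
2. ∠ALT = 37°  [△ATL]
3. ∠TLZ = 143°  [linear pair at L on AZ]
4. ∠LZN = 37°  [TL∥NZ, co-interior at Z–L]

∠LZN = 37°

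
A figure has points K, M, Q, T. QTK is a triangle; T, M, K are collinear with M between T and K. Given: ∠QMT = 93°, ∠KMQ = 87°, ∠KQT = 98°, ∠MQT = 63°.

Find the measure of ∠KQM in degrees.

1. ∠MTQ = 24°  [△QTM]
2. ∠KTQ = 24°  [M on ray TK]
3. ∠QKT = 58°  [△QTK]
4. ∠MKQ = 58°  [M on ray KT]
5. ∠KQM = 35°  [△QMK]

∠KQM = 35°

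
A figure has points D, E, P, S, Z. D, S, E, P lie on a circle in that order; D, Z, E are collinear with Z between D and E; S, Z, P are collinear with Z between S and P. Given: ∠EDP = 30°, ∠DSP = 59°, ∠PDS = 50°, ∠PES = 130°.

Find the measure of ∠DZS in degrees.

∠DZS = 101°

1. ∠ESP = 30°  [same arc EP]
2. ∠DEP = 59°  [same arc DP]
3. ∠EPS = 20°  [△SEP]
4. ∠EZP = 101°  [△EZP]
5. ∠DZS = 101°  [vertical angles at Z]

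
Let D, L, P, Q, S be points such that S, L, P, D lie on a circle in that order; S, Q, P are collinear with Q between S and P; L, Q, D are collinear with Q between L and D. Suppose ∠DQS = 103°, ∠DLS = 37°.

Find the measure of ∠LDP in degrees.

1. ∠DQP = 77°  [linear pair at Q on SP]
2. ∠DPS = 37°  [same arc SD]
3. ∠LDP = 66°  [△PQD]

∠LDP = 66°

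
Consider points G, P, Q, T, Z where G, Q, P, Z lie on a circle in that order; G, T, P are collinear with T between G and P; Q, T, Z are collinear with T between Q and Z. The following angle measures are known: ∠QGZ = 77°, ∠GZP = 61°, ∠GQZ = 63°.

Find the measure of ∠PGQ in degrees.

1. ∠GZQ = 40°  [△GQZ]
2. ∠GQP = 119°  [cyclic GQPZ, opposite ∠Q+∠Z]
3. ∠GPQ = 40°  [same arc GQ]
4. ∠PGQ = 21°  [△GQP]

∠PGQ = 21°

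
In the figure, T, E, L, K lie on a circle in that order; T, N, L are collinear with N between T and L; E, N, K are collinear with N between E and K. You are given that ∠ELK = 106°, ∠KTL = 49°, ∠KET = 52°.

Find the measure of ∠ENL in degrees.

∠ENL = 77°

1. ∠ETK = 74°  [cyclic TELK, opposite ∠T+∠L]
2. ∠KEL = 49°  [same arc LK]
3. ∠EKT = 54°  [△TEK]
4. ∠ELT = 54°  [same arc TE]
5. ∠ENL = 77°  [△ENL]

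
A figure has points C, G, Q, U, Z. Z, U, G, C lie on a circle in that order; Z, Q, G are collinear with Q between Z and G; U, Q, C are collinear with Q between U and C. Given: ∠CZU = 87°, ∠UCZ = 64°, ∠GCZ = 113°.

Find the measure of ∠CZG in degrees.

1. ∠CUZ = 29°  [△ZUC]
2. ∠CGZ = 29°  [same arc ZC]
3. ∠CZG = 38°  [△ZGC]

∠CZG = 38°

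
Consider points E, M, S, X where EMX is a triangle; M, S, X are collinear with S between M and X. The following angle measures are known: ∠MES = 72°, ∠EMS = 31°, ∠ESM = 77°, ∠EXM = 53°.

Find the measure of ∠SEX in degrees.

∠SEX = 24°

1. ∠ESX = 103°  [linear pair at S on MX]
2. ∠EXS = 53°  [S on ray XM]
3. ∠SEX = 24°  [△ESX]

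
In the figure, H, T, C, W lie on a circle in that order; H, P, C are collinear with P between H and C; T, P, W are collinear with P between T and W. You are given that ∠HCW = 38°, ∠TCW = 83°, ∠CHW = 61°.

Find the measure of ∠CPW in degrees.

∠CPW = 106°

1. ∠CTW = 61°  [same arc CW]
2. ∠CWT = 36°  [△TCW]
3. ∠CPW = 106°  [△CPW]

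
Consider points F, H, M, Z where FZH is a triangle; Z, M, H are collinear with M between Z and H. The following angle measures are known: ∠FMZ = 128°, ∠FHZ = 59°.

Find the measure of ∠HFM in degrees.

∠HFM = 69°

1. ∠FMH = 52°  [linear pair at M on ZH]
2. ∠FHM = 59°  [M on ray HZ]
3. ∠HFM = 69°  [△FMH]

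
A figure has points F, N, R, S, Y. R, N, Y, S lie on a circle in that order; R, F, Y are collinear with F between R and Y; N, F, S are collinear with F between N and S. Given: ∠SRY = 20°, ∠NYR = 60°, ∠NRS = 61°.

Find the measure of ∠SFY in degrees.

1. ∠SNY = 20°  [same arc YS]
2. ∠NSR = 60°  [same arc RN]
3. ∠NYS = 119°  [cyclic RNYS, opposite ∠R+∠Y]
4. ∠RNS = 59°  [△RNS]
5. ∠NSY = 41°  [△NYS]
6. ∠RYS = 59°  [same arc RS]
7. ∠SFY = 80°  [△YFS]

∠SFY = 80°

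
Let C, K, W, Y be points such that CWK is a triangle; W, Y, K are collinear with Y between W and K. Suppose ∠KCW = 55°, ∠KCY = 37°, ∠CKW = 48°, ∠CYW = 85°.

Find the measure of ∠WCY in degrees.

1. ∠CWK = 77°  [△CWK]
2. ∠CWY = 77°  [Y on ray WK]
3. ∠WCY = 18°  [△CWY]

∠WCY = 18°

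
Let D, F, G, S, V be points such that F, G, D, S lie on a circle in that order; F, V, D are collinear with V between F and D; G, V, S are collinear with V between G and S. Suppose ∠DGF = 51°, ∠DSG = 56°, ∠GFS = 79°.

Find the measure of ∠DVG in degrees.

∠DVG = 84°

1. ∠DFG = 56°  [same arc GD]
2. ∠GDS = 101°  [cyclic FGDS, opposite ∠F+∠D]
3. ∠FDG = 73°  [△FGD]
4. ∠DGS = 23°  [△GDS]
5. ∠DVG = 84°  [△GVD]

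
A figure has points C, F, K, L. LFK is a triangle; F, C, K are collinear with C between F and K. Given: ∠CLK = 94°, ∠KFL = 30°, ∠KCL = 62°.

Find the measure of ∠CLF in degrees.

∠CLF = 32°

1. ∠CFL = 30°  [C on ray FK]
2. ∠FCL = 118°  [linear pair at C on FK]
3. ∠CLF = 32°  [△LFC]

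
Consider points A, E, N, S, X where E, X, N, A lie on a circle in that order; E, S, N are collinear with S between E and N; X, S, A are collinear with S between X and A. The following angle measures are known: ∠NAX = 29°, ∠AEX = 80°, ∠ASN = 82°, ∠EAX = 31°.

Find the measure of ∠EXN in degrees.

1. ∠NEX = 29°  [same arc XN]
2. ∠ENX = 31°  [same arc EX]
3. ∠EXN = 120°  [△EXN]

∠EXN = 120°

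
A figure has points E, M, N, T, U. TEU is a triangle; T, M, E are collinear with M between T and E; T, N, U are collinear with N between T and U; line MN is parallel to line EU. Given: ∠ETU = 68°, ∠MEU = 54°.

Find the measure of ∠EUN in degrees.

∠EUN = 58°

1. ∠TEU = 54°  [M on ray ET]
2. ∠EUT = 58°  [△TEU]
3. ∠EUN = 58°  [N on ray UT]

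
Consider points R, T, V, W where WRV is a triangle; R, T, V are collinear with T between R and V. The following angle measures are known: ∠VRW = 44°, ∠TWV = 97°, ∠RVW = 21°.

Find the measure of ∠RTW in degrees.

∠RTW = 118°

1. ∠TVW = 21°  [T on ray VR]
2. ∠VTW = 62°  [△WTV]
3. ∠RTW = 118°  [linear pair at T on RV]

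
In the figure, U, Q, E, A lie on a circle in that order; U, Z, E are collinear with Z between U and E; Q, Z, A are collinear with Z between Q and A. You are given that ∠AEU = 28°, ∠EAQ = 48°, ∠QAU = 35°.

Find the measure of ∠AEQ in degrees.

∠AEQ = 63°

1. ∠AQU = 28°  [same arc UA]
2. ∠AUQ = 117°  [△UQA]
3. ∠AEQ = 63°  [cyclic UQEA, opposite ∠U+∠E]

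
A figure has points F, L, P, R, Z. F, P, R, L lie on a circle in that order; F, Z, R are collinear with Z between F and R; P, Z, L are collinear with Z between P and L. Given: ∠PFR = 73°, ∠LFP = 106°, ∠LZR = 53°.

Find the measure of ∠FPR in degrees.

∠FPR = 87°

1. ∠PLR = 73°  [same arc PR]
2. ∠LRP = 74°  [cyclic FPRL, opposite ∠F+∠R]
3. ∠FZP = 53°  [vertical angles at Z]
4. ∠LPR = 33°  [△PRL]
5. ∠PZR = 127°  [linear pair at Z on FR]
6. ∠FRP = 20°  [△PZR]
7. ∠FPR = 87°  [△FPR]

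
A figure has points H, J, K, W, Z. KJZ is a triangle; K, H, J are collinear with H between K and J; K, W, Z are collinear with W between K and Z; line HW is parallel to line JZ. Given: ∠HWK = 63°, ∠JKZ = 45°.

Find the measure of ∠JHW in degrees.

1. ∠JZK = 63°  [HW∥JZ, corresponding at W]
2. ∠KJZ = 72°  [△KJZ]
3. ∠KHW = 72°  [HW∥JZ, corresponding at H]
4. ∠JHW = 108°  [linear pair at H on KJ]

∠JHW = 108°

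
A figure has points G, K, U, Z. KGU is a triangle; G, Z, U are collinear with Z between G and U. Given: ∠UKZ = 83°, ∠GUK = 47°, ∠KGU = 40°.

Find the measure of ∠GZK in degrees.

∠GZK = 130°

1. ∠KUZ = 47°  [Z on ray UG]
2. ∠KZU = 50°  [△KZU]
3. ∠GZK = 130°  [linear pair at Z on GU]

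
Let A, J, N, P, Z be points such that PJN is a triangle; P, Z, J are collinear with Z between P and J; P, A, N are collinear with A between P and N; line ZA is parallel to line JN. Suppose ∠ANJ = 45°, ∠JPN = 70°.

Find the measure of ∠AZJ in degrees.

1. ∠JNP = 45°  [A on ray NP]
2. ∠NJP = 65°  [△PJN]
3. ∠AZP = 65°  [ZA∥JN, corresponding at Z]
4. ∠AZJ = 115°  [linear pair at Z on PJ]

∠AZJ = 115°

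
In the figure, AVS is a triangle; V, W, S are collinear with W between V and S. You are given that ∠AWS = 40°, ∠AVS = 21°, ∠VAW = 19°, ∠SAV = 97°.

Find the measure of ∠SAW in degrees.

∠SAW = 78°

1. ∠ASV = 62°  [△AVS]
2. ∠ASW = 62°  [W on ray SV]
3. ∠SAW = 78°  [△AWS]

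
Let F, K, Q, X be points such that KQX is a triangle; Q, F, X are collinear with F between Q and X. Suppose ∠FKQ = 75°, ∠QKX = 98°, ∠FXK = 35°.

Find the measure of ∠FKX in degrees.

1. ∠KXQ = 35°  [F on ray XQ]
2. ∠KQX = 47°  [△KQX]
3. ∠FQK = 47°  [F on ray QX]
4. ∠KFQ = 58°  [△KQF]
5. ∠KFX = 122°  [linear pair at F on QX]
6. ∠FKX = 23°  [△KFX]

∠FKX = 23°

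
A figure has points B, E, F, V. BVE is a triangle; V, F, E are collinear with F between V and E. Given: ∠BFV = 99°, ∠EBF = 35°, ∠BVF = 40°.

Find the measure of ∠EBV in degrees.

1. ∠BFE = 81°  [linear pair at F on VE]
2. ∠BEF = 64°  [△BFE]
3. ∠BVE = 40°  [F on ray VE]
4. ∠BEV = 64°  [F on ray EV]
5. ∠EBV = 76°  [△BVE]

∠EBV = 76°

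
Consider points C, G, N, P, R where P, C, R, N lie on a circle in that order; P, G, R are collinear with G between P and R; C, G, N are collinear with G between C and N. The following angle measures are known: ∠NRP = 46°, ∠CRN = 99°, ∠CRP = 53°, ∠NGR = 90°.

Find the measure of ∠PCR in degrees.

∠PCR = 83°

1. ∠NCP = 46°  [same arc PN]
2. ∠CGP = 90°  [vertical angles at G]
3. ∠CPR = 44°  [△PGC]
4. ∠PCR = 83°  [△PCR]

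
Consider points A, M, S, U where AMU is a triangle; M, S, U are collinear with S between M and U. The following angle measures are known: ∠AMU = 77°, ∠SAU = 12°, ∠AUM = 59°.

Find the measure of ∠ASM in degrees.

∠ASM = 71°

1. ∠AUS = 59°  [S on ray UM]
2. ∠ASU = 109°  [△ASU]
3. ∠ASM = 71°  [linear pair at S on MU]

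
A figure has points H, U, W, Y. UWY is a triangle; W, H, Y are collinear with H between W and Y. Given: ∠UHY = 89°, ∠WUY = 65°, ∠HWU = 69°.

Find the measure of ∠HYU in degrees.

1. ∠UWY = 69°  [H on ray WY]
2. ∠UYW = 46°  [△UWY]
3. ∠HYU = 46°  [H on ray YW]

∠HYU = 46°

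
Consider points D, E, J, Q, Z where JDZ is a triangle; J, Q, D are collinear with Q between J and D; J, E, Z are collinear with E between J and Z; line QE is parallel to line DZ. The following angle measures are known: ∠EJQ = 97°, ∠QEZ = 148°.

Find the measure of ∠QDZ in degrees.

1. ∠JEQ = 32°  [linear pair at E on JZ]
2. ∠EQJ = 51°  [△JQE]
3. ∠DQE = 129°  [linear pair at Q on JD]
4. ∠QDZ = 51°  [QE∥DZ, co-interior at D–Q]

∠QDZ = 51°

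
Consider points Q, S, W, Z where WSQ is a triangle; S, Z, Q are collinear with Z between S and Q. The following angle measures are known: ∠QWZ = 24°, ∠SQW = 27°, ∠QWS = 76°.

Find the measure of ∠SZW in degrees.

∠SZW = 51°

1. ∠WQZ = 27°  [Z on ray QS]
2. ∠QZW = 129°  [△WZQ]
3. ∠SZW = 51°  [linear pair at Z on SQ]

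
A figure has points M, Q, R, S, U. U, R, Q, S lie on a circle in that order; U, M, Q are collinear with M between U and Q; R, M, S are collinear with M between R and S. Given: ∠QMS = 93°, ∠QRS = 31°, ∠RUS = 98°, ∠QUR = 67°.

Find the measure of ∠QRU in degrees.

∠QRU = 51°

1. ∠RMU = 93°  [vertical angles at M]
2. ∠QMR = 87°  [linear pair at M on UQ]
3. ∠RQU = 62°  [△RMQ]
4. ∠QRU = 51°  [△URQ]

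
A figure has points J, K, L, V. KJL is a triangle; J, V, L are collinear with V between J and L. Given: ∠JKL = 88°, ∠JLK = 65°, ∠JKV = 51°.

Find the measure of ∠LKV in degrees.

1. ∠KJL = 27°  [△KJL]
2. ∠KLV = 65°  [V on ray LJ]
3. ∠KJV = 27°  [V on ray JL]
4. ∠JVK = 102°  [△KJV]
5. ∠KVL = 78°  [linear pair at V on JL]
6. ∠LKV = 37°  [△KVL]

∠LKV = 37°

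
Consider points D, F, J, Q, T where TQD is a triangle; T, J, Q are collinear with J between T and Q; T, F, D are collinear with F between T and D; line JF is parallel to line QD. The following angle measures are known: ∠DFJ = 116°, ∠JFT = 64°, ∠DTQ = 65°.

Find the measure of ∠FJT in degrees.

∠FJT = 51°

1. ∠QDT = 64°  [JF∥QD, corresponding at F]
2. ∠DQT = 51°  [△TQD]
3. ∠FJT = 51°  [JF∥QD, corresponding at J]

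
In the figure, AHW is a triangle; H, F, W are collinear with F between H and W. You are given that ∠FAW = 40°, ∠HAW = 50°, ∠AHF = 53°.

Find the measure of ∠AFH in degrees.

∠AFH = 117°

1. ∠AHW = 53°  [F on ray HW]
2. ∠AWH = 77°  [△AHW]
3. ∠AWF = 77°  [F on ray WH]
4. ∠AFW = 63°  [△AFW]
5. ∠AFH = 117°  [linear pair at F on HW]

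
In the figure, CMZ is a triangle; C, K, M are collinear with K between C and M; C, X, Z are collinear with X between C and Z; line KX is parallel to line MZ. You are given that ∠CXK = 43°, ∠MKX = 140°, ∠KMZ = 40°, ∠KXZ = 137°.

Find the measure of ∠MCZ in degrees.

1. ∠CZM = 43°  [KX∥MZ, corresponding at X]
2. ∠CMZ = 40°  [K on ray MC]
3. ∠MCZ = 97°  [△CMZ]

∠MCZ = 97°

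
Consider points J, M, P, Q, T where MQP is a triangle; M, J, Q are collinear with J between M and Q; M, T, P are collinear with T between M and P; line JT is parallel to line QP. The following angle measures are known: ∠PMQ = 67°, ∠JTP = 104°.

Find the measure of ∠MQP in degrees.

∠MQP = 37°

1. ∠JMT = 67°  [J on MQ, T on MP]
2. ∠JTM = 76°  [linear pair at T on MP]
3. ∠MJT = 37°  [△MJT]
4. ∠MQP = 37°  [JT∥QP, corresponding at J]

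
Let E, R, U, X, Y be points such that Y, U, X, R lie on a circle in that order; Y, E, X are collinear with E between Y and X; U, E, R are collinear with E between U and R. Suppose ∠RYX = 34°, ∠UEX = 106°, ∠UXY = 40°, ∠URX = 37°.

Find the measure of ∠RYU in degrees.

∠RYU = 71°

1. ∠UEY = 74°  [linear pair at E on YX]
2. ∠URY = 40°  [same arc YU]
3. ∠UYX = 37°  [same arc UX]
4. ∠RUY = 69°  [△YEU]
5. ∠RYU = 71°  [△YUR]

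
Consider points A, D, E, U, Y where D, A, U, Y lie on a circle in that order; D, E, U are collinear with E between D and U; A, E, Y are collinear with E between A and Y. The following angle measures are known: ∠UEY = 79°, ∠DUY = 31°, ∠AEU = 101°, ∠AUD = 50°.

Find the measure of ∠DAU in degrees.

∠DAU = 60°

1. ∠AED = 79°  [vertical angles at E]
2. ∠DAY = 31°  [same arc DY]
3. ∠ADU = 70°  [△DEA]
4. ∠DAU = 60°  [△DAU]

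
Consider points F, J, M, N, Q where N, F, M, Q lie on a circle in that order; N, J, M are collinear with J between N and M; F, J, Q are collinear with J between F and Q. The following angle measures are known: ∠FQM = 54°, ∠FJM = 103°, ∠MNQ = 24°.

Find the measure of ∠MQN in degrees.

1. ∠FNM = 54°  [same arc FM]
2. ∠FJN = 77°  [linear pair at J on NM]
3. ∠NFQ = 49°  [△NJF]
4. ∠NMQ = 49°  [same arc NQ]
5. ∠MQN = 107°  [△NMQ]

∠MQN = 107°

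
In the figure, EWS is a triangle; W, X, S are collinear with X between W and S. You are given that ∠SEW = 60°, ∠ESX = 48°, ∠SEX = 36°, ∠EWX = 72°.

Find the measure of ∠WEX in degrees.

1. ∠EXS = 96°  [△EXS]
2. ∠EXW = 84°  [linear pair at X on WS]
3. ∠WEX = 24°  [△EWX]

∠WEX = 24°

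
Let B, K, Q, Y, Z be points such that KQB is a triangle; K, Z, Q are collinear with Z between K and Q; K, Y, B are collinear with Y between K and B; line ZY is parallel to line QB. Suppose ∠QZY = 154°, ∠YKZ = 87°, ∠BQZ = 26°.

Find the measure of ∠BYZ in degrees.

1. ∠KZY = 26°  [linear pair at Z on KQ]
2. ∠KYZ = 67°  [△KZY]
3. ∠BYZ = 113°  [linear pair at Y on KB]

∠BYZ = 113°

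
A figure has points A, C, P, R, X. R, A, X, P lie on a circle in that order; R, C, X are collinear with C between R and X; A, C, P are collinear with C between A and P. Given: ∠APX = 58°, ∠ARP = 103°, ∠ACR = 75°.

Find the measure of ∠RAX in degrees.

∠RAX = 92°

1. ∠ARX = 58°  [same arc AX]
2. ∠AXP = 77°  [cyclic RAXP, opposite ∠R+∠X]
3. ∠ACX = 105°  [linear pair at C on RX]
4. ∠PAX = 45°  [△AXP]
5. ∠AXR = 30°  [△ACX]
6. ∠RAX = 92°  [△RAX]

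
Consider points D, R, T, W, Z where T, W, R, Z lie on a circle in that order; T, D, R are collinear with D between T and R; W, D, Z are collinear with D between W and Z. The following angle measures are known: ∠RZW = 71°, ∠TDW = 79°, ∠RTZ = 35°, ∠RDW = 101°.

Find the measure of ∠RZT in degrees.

1. ∠RTW = 71°  [same arc WR]
2. ∠RWZ = 35°  [same arc RZ]
3. ∠TRW = 44°  [△WDR]
4. ∠RWT = 65°  [△TWR]
5. ∠RZT = 115°  [cyclic TWRZ, opposite ∠W+∠Z]

∠RZT = 115°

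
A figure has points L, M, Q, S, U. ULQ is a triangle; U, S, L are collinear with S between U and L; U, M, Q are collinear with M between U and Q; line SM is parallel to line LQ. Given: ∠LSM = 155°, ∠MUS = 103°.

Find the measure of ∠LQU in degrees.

∠LQU = 52°

1. ∠MSU = 25°  [linear pair at S on UL]
2. ∠SMU = 52°  [△USM]
3. ∠LQU = 52°  [SM∥LQ, corresponding at M]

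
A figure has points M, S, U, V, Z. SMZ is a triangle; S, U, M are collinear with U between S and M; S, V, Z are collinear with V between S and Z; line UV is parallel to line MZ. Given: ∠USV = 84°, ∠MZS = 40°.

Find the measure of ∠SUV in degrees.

1. ∠MSZ = 84°  [U on SM, V on SZ]
2. ∠SMZ = 56°  [△SMZ]
3. ∠SUV = 56°  [UV∥MZ, corresponding at U]

∠SUV = 56°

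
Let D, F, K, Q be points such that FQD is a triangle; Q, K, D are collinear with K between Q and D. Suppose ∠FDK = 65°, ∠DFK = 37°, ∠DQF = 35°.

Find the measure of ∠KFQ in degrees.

∠KFQ = 43°

1. ∠DKF = 78°  [△FKD]
2. ∠FQK = 35°  [K on ray QD]
3. ∠FKQ = 102°  [linear pair at K on QD]
4. ∠KFQ = 43°  [△FQK]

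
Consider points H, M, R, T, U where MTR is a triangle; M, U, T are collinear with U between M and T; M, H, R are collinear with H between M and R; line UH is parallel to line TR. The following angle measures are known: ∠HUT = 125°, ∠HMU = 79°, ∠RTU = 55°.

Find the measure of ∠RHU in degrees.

1. ∠HUM = 55°  [linear pair at U on MT]
2. ∠MHU = 46°  [△MUH]
3. ∠RHU = 134°  [linear pair at H on MR]

∠RHU = 134°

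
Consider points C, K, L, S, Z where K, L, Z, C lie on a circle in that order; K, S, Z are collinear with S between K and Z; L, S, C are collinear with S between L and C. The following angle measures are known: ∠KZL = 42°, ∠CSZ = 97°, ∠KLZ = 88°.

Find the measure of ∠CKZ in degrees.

1. ∠KCL = 42°  [same arc KL]
2. ∠CSK = 83°  [linear pair at S on KZ]
3. ∠CKZ = 55°  [△KSC]

∠CKZ = 55°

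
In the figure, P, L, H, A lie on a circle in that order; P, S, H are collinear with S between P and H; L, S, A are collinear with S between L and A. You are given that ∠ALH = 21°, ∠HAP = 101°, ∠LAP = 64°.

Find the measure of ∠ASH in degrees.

1. ∠APH = 21°  [same arc HA]
2. ∠ASP = 95°  [△PSA]
3. ∠ASH = 85°  [linear pair at S on PH]

∠ASH = 85°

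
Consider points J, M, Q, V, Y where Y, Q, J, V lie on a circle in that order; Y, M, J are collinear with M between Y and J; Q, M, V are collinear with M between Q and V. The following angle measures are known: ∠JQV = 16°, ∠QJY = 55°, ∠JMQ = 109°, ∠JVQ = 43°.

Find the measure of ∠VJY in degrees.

∠VJY = 66°

1. ∠QJV = 121°  [△QJV]
2. ∠QVY = 55°  [same arc YQ]
3. ∠QYV = 59°  [cyclic YQJV, opposite ∠Y+∠J]
4. ∠VQY = 66°  [△YQV]
5. ∠VJY = 66°  [same arc YV]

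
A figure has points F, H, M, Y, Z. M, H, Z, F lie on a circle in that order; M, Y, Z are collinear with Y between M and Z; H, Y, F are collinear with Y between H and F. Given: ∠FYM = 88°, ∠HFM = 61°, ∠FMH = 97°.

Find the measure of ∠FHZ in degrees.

∠FHZ = 31°

1. ∠HYZ = 88°  [vertical angles at Y]
2. ∠HZM = 61°  [same arc MH]
3. ∠FHZ = 31°  [△HYZ]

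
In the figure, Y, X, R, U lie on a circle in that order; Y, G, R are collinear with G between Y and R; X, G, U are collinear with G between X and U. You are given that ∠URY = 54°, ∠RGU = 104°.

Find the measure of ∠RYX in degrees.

∠RYX = 22°

1. ∠UXY = 54°  [same arc YU]
2. ∠XGY = 104°  [vertical angles at G]
3. ∠RYX = 22°  [△YGX]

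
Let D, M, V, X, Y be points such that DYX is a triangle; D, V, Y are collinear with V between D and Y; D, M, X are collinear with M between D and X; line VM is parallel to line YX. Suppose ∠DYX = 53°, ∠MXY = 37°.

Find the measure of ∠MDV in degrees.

∠MDV = 90°

1. ∠DXY = 37°  [M on ray XD]
2. ∠XDY = 90°  [△DYX]
3. ∠MDV = 90°  [V on DY, M on DX]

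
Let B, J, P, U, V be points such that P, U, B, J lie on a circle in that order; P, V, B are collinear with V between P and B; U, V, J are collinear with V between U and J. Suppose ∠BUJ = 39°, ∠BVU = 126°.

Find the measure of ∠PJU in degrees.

∠PJU = 15°

1. ∠BPJ = 39°  [same arc BJ]
2. ∠JVP = 126°  [vertical angles at V]
3. ∠PJU = 15°  [△PVJ]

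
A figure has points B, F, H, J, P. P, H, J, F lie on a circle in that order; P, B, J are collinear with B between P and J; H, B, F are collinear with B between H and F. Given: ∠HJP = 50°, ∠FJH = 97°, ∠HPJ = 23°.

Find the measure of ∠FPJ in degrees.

1. ∠HFP = 50°  [same arc PH]
2. ∠JHP = 107°  [△PHJ]
3. ∠FPH = 83°  [cyclic PHJF, opposite ∠P+∠J]
4. ∠FHP = 47°  [△PHF]
5. ∠JFP = 73°  [cyclic PHJF, opposite ∠H+∠F]
6. ∠FJP = 47°  [same arc PF]
7. ∠FPJ = 60°  [△PJF]

∠FPJ = 60°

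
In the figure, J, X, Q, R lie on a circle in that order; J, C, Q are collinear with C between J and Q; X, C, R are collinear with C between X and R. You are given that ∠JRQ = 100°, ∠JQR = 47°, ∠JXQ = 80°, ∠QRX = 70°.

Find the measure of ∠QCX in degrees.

∠QCX = 117°

1. ∠QJR = 33°  [△JQR]
2. ∠QJX = 70°  [same arc XQ]
3. ∠QXR = 33°  [same arc QR]
4. ∠JQX = 30°  [△JXQ]
5. ∠QCX = 117°  [△XCQ]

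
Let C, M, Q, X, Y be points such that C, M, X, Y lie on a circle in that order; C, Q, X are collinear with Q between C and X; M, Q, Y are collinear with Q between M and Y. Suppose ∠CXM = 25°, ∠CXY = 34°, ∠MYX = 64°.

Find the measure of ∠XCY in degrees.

1. ∠CYM = 25°  [same arc CM]
2. ∠XQY = 82°  [△XQY]
3. ∠CQY = 98°  [linear pair at Q on CX]
4. ∠XCY = 57°  [△CQY]

∠XCY = 57°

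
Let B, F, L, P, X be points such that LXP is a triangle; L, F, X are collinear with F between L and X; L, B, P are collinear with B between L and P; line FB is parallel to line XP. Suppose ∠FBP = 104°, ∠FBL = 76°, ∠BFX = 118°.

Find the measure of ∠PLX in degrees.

1. ∠BFL = 62°  [linear pair at F on LX]
2. ∠BLF = 42°  [△LFB]
3. ∠PLX = 42°  [F on LX, B on LP]

∠PLX = 42°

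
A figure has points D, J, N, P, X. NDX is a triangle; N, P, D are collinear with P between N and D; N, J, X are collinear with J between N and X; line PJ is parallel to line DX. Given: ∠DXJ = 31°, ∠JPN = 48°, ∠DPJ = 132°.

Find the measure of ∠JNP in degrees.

∠JNP = 101°

1. ∠DXN = 31°  [J on ray XN]
2. ∠NDX = 48°  [PJ∥DX, corresponding at P]
3. ∠DNX = 101°  [△NDX]
4. ∠JNP = 101°  [P on ND, J on NX]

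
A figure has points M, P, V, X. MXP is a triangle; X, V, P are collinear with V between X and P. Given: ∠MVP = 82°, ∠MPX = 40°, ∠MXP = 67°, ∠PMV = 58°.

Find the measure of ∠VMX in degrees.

∠VMX = 15°

1. ∠MVX = 98°  [linear pair at V on XP]
2. ∠MXV = 67°  [V on ray XP]
3. ∠VMX = 15°  [△MXV]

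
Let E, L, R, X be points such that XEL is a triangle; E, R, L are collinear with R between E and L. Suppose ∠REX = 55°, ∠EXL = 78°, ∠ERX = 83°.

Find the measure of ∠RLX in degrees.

∠RLX = 47°

1. ∠LEX = 55°  [R on ray EL]
2. ∠ELX = 47°  [△XEL]
3. ∠RLX = 47°  [R on ray LE]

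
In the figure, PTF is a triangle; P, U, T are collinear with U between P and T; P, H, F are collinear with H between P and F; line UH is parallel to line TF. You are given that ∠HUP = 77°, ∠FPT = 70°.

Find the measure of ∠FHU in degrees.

∠FHU = 147°

1. ∠FTP = 77°  [UH∥TF, corresponding at U]
2. ∠PFT = 33°  [△PTF]
3. ∠PHU = 33°  [UH∥TF, corresponding at H]
4. ∠FHU = 147°  [linear pair at H on PF]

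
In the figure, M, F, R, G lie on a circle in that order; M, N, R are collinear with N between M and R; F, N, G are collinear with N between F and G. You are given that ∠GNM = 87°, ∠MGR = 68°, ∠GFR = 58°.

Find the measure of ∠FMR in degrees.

∠FMR = 33°

1. ∠FNR = 87°  [vertical angles at N]
2. ∠MFR = 112°  [cyclic MFRG, opposite ∠F+∠G]
3. ∠FRM = 35°  [△FNR]
4. ∠FMR = 33°  [△MFR]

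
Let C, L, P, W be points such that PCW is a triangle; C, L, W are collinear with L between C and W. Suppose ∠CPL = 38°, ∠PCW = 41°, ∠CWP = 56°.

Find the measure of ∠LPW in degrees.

1. ∠LCP = 41°  [L on ray CW]
2. ∠LWP = 56°  [L on ray WC]
3. ∠CLP = 101°  [△PCL]
4. ∠PLW = 79°  [linear pair at L on CW]
5. ∠LPW = 45°  [△PLW]

∠LPW = 45°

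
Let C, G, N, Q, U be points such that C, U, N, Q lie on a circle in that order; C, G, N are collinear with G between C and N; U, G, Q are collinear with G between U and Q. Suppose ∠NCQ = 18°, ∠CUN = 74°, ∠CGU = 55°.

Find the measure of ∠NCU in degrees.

1. ∠NUQ = 18°  [same arc NQ]
2. ∠NGU = 125°  [linear pair at G on CN]
3. ∠CNU = 37°  [△UGN]
4. ∠NCU = 69°  [△CUN]

∠NCU = 69°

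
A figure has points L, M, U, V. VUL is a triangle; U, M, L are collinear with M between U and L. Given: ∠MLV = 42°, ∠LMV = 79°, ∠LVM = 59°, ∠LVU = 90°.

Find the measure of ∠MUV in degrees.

1. ∠ULV = 42°  [M on ray LU]
2. ∠LUV = 48°  [△VUL]
3. ∠MUV = 48°  [M on ray UL]

∠MUV = 48°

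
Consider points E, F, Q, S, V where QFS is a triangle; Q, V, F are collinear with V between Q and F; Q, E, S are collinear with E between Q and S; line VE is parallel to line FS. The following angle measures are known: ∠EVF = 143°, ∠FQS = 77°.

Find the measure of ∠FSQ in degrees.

1. ∠EVQ = 37°  [linear pair at V on QF]
2. ∠EQV = 77°  [V on QF, E on QS]
3. ∠QEV = 66°  [△QVE]
4. ∠FSQ = 66°  [VE∥FS, corresponding at E]

∠FSQ = 66°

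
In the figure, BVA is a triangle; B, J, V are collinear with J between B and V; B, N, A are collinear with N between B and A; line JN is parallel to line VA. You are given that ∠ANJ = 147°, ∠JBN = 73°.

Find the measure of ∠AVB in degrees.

1. ∠BNJ = 33°  [linear pair at N on BA]
2. ∠BJN = 74°  [△BJN]
3. ∠AVB = 74°  [JN∥VA, corresponding at J]

∠AVB = 74°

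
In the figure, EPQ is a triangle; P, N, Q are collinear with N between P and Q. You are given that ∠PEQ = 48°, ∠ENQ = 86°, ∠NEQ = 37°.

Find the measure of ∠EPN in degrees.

1. ∠EQN = 57°  [△ENQ]
2. ∠EQP = 57°  [N on ray QP]
3. ∠EPQ = 75°  [△EPQ]
4. ∠EPN = 75°  [N on ray PQ]

∠EPN = 75°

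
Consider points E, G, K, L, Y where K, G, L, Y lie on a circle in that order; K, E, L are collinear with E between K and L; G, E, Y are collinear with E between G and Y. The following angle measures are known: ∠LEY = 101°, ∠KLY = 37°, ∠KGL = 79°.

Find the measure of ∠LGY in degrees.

1. ∠KYL = 101°  [cyclic KGLY, opposite ∠G+∠Y]
2. ∠LKY = 42°  [△KLY]
3. ∠LGY = 42°  [same arc LY]

∠LGY = 42°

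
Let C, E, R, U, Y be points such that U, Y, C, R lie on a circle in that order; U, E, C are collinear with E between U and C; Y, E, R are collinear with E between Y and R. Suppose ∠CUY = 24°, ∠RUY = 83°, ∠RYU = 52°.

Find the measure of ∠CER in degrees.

1. ∠CRY = 24°  [same arc YC]
2. ∠RCU = 52°  [same arc UR]
3. ∠CER = 104°  [△CER]

∠CER = 104°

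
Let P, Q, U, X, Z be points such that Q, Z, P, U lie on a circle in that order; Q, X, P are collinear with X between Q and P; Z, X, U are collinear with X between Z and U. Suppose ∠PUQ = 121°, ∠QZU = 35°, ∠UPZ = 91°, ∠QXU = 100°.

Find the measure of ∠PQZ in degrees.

∠PQZ = 65°

1. ∠QPU = 35°  [same arc QU]
2. ∠PXU = 80°  [linear pair at X on QP]
3. ∠PUZ = 65°  [△PXU]
4. ∠PQZ = 65°  [same arc ZP]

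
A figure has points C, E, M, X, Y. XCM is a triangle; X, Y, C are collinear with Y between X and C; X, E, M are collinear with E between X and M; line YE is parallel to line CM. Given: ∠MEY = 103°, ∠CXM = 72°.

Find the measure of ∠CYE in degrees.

1. ∠XEY = 77°  [linear pair at E on XM]
2. ∠EXY = 72°  [Y on XC, E on XM]
3. ∠EYX = 31°  [△XYE]
4. ∠CYE = 149°  [linear pair at Y on XC]

∠CYE = 149°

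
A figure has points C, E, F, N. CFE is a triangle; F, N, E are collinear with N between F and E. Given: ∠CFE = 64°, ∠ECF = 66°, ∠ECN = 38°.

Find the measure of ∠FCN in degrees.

∠FCN = 28°

1. ∠CEF = 50°  [△CFE]
2. ∠CFN = 64°  [N on ray FE]
3. ∠CEN = 50°  [N on ray EF]
4. ∠CNE = 92°  [△CNE]
5. ∠CNF = 88°  [linear pair at N on FE]
6. ∠FCN = 28°  [△CFN]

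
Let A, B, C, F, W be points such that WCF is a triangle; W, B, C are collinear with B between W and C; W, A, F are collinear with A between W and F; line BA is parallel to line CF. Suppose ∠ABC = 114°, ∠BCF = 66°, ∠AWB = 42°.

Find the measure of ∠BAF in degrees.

1. ∠ABW = 66°  [linear pair at B on WC]
2. ∠BAW = 72°  [△WBA]
3. ∠BAF = 108°  [linear pair at A on WF]

∠BAF = 108°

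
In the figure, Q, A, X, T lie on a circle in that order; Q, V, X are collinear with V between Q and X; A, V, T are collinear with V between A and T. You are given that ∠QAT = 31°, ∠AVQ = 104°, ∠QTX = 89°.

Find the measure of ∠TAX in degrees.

1. ∠AQX = 45°  [△QVA]
2. ∠AVX = 76°  [linear pair at V on QX]
3. ∠QAX = 91°  [cyclic QAXT, opposite ∠A+∠T]
4. ∠AXQ = 44°  [△QAX]
5. ∠TAX = 60°  [△AVX]

∠TAX = 60°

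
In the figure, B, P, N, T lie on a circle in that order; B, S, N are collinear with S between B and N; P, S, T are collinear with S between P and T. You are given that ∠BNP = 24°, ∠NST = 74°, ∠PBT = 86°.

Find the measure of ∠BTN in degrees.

1. ∠BTP = 24°  [same arc BP]
2. ∠BST = 106°  [linear pair at S on BN]
3. ∠BPT = 70°  [△BPT]
4. ∠NBT = 50°  [△BST]
5. ∠BNT = 70°  [same arc BT]
6. ∠BTN = 60°  [△BNT]

∠BTN = 60°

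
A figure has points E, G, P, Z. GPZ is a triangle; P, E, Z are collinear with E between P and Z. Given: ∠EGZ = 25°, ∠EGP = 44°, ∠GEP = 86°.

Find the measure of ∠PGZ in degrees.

∠PGZ = 69°

1. ∠EPG = 50°  [△GPE]
2. ∠GEZ = 94°  [linear pair at E on PZ]
3. ∠GPZ = 50°  [E on ray PZ]
4. ∠EZG = 61°  [△GEZ]
5. ∠GZP = 61°  [E on ray ZP]
6. ∠PGZ = 69°  [△GPZ]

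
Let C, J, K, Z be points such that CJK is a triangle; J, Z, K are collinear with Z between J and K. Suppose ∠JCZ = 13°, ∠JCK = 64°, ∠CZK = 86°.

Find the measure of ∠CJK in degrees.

1. ∠CZJ = 94°  [linear pair at Z on JK]
2. ∠CJZ = 73°  [△CJZ]
3. ∠CJK = 73°  [Z on ray JK]

∠CJK = 73°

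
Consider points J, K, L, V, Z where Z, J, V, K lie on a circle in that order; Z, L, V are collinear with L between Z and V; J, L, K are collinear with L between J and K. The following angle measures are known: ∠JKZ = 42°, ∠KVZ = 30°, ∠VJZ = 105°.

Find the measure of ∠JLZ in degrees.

∠JLZ = 117°

1. ∠JVZ = 42°  [same arc ZJ]
2. ∠KJZ = 30°  [same arc ZK]
3. ∠JZV = 33°  [△ZJV]
4. ∠JLZ = 117°  [△ZLJ]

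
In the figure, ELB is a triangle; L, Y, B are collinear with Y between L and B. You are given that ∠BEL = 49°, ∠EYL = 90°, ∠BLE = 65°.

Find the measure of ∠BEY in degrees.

1. ∠EBL = 66°  [△ELB]
2. ∠BYE = 90°  [linear pair at Y on LB]
3. ∠EBY = 66°  [Y on ray BL]
4. ∠BEY = 24°  [△EYB]

∠BEY = 24°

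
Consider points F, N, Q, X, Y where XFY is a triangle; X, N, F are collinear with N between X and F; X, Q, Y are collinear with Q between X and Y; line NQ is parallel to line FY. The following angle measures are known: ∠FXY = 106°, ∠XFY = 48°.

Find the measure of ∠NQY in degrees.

1. ∠FYX = 26°  [△XFY]
2. ∠NQX = 26°  [NQ∥FY, corresponding at Q]
3. ∠NQY = 154°  [linear pair at Q on XY]

∠NQY = 154°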